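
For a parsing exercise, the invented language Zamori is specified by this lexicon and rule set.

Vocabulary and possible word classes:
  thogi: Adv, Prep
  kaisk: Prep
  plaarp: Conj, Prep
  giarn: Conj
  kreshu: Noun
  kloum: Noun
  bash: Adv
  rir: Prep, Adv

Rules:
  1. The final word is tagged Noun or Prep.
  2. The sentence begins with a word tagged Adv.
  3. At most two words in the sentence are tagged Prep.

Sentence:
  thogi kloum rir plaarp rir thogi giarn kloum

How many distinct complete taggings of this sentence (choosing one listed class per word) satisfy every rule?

11

Candidates per position — 1:thogi {Adv,Prep}; 2:kloum {Noun}; 3:rir {Prep,Adv}; 4:plaarp {Conj,Prep}; 5:rir {Prep,Adv}; 6:thogi {Adv,Prep}; 7:giarn {Conj}; 8:kloum {Noun}.
There are 32 candidate sequences in total.
Checking each against the rules leaves 11 sequences.
Count = 11.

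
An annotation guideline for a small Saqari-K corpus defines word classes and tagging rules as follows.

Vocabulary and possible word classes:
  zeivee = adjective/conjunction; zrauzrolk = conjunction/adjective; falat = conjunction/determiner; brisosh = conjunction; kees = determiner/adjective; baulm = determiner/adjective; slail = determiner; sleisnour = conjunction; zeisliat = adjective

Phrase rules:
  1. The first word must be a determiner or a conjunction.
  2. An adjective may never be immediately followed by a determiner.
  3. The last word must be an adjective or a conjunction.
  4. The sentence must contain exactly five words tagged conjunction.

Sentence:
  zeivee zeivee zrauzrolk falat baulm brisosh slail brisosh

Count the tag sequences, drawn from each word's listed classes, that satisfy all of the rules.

6

Candidates per position — 1:zeivee {adjective,conjunction}; 2:zeivee {adjective,conjunction}; 3:zrauzrolk {conjunction,adjective}; 4:falat {conjunction,determiner}; 5:baulm {determiner,adjective}; 6:brisosh {conjunction}; 7:slail {determiner}; 8:brisosh {conjunction}.
There are 32 candidate sequences in total.
Checking each against the rules leaves 6 sequences.
Count = 6.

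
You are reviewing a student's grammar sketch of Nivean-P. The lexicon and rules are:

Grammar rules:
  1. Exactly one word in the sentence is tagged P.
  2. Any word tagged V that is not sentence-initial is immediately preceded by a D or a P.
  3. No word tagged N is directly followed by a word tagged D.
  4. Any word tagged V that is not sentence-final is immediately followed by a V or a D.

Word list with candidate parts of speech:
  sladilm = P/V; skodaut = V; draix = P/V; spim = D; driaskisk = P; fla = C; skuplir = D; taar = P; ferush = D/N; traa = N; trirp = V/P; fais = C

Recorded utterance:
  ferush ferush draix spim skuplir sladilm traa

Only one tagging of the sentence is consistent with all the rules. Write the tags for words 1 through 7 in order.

D D V D D P N

Candidates per position — 1:ferush {D,N}; 2:ferush {D,N}; 3:draix {P,V}; 4:spim {D}; 5:skuplir {D}; 6:sladilm {P,V}; 7:traa {N}.
Position 6: V is ruled out by rule 4; that leaves P.
Position 3: P is ruled out by rule 1; that leaves V.
Position 2: N is ruled out by rule 2; that leaves D.
Position 1: N is ruled out by rule 3; that leaves D.
The only consistent sequence is: D D V D D P N.
Rule-by-rule: rule 1 ✓; rule 2 ✓; rule 3 ✓; rule 4 ✓.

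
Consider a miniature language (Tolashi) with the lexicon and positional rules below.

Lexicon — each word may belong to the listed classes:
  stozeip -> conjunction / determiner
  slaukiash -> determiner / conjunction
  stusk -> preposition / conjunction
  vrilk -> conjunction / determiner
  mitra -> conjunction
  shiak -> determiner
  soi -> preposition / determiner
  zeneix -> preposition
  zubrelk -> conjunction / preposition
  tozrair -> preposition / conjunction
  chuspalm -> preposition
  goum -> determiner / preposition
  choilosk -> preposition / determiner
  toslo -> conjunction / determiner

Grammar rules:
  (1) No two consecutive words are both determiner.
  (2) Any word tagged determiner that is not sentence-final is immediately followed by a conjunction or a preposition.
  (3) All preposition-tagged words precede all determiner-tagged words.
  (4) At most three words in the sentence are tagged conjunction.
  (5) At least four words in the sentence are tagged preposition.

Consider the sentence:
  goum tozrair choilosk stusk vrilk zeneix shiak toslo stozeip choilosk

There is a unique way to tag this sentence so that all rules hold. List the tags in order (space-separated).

preposition preposition preposition preposition conjunction preposition determiner conjunction conjunction determiner

Candidates per position — 1:goum {determiner,preposition}; 2:tozrair {preposition,conjunction}; 3:choilosk {preposition,determiner}; 4:stusk {preposition,conjunction}; 5:vrilk {conjunction,determiner}; 6:zeneix {preposition}; 7:shiak {determiner}; 8:toslo {conjunction,determiner}; 9:stozeip {conjunction,determiner}; 10:choilosk {preposition,determiner}.
Position 1: tagging it determiner would leave rule 3 unsatisfiable, so it must be preposition.
Position 3: tagging it determiner would leave rule 3 unsatisfiable, so it must be preposition.
Position 5: tagging it determiner would leave rule 3 unsatisfiable, so it must be conjunction.
Position 8: tagging it determiner would leave rule 1 unsatisfiable, so it must be conjunction.
Position 10: tagging it preposition would leave rule 3 unsatisfiable, so it must be determiner.
Position 9: tagging it determiner would leave rule 1 unsatisfiable, so it must be conjunction.
Position 2: tagging it conjunction would leave rule 4 unsatisfiable, so it must be preposition.
Position 4: tagging it conjunction would leave rule 4 unsatisfiable, so it must be preposition.
The unique satisfying tagging is: preposition preposition preposition preposition conjunction preposition determiner conjunction conjunction determiner.
Rule-by-rule: rule 1 ok; rule 2 ok; rule 3 ok; rule 4 ok; rule 5 ok.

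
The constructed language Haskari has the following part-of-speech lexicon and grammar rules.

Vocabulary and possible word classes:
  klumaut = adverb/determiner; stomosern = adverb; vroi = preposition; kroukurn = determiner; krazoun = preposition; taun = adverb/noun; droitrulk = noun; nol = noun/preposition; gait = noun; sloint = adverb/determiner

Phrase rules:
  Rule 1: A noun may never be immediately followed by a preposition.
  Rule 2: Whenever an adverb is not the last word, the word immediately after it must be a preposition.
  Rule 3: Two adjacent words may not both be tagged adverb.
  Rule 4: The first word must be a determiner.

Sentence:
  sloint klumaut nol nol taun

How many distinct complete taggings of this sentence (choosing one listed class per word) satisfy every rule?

Candidates per position — 1:sloint {adverb,determiner}; 2:klumaut {adverb,determiner}; 3:nol {noun,preposition}; 4:nol {noun,preposition}; 5:taun {adverb,noun}.
There are 32 candidate sequences in total.
Checking each against the rules leaves 10 sequences.
Count = 10.

10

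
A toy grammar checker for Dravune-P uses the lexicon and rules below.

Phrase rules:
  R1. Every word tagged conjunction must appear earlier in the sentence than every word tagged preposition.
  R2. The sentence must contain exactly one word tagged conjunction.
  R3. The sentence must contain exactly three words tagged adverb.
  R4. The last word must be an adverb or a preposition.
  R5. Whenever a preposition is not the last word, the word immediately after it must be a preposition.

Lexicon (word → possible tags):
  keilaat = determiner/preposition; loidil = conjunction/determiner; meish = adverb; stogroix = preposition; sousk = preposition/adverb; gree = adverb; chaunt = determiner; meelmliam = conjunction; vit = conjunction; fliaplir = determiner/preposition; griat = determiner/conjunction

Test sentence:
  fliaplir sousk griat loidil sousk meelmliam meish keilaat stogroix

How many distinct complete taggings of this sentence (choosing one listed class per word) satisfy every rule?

Candidates per position — 1:fliaplir {determiner,preposition}; 2:sousk {preposition,adverb}; 3:griat {determiner,conjunction}; 4:loidil {conjunction,determiner}; 5:sousk {preposition,adverb}; 6:meelmliam {conjunction}; 7:meish {adverb}; 8:keilaat {determiner,preposition}; 9:stogroix {preposition}.
There are 64 candidate sequences in total.
The sequences that satisfy every rule: determiner adverb determiner determiner adverb conjunction adverb determiner preposition; determiner adverb determiner determiner adverb conjunction adverb preposition preposition.
Count = 2.

2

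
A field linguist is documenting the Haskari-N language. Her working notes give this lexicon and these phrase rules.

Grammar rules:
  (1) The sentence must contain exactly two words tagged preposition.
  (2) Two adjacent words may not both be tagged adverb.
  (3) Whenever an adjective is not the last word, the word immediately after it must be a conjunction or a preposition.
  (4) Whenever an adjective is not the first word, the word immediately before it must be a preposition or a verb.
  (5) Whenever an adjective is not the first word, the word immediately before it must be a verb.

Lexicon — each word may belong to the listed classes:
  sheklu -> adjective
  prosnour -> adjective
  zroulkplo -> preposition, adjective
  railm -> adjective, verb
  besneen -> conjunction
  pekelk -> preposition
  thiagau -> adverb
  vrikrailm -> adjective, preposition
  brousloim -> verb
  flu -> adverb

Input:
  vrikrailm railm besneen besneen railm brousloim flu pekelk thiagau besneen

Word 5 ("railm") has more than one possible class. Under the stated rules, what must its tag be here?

Candidates per position — 1:vrikrailm {adjective,preposition}; 2:railm {adjective,verb}; 3:besneen {conjunction}; 4:besneen {conjunction}; 5:railm {adjective,verb}; 6:brousloim {verb}; 7:flu {adverb}; 8:pekelk {preposition}; 9:thiagau {adverb}; 10:besneen {conjunction}.
If word 1 were adjective, no tagging could satisfy rule 1; so word 1 is preposition.
If word 2 were adjective, no tagging could satisfy rule 5; so word 2 is verb.
If word 5 were adjective, no tagging could satisfy rule 3; so word 5 is verb.
So the tagging must be: preposition verb conjunction conjunction verb verb adverb preposition adverb conjunction.
Checking: rule 1 holds; rule 2 holds; rule 3 holds; rule 4 holds; rule 5 holds.

verb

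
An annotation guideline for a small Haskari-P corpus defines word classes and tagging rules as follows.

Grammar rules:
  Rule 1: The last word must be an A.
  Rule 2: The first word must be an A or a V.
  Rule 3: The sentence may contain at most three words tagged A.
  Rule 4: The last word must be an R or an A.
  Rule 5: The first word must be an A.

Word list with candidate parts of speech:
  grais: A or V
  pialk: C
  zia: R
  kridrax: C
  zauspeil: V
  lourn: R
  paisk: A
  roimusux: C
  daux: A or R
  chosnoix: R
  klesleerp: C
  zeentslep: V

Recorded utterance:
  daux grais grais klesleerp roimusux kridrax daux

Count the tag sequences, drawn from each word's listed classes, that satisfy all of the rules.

3

Candidates per position — 1:daux {A,R}; 2:grais {A,V}; 3:grais {A,V}; 4:klesleerp {C}; 5:roimusux {C}; 6:kridrax {C}; 7:daux {A,R}.
There are 16 candidate sequences in total.
The sequences that satisfy every rule: A A V C C C A; A V A C C C A; A V V C C C A.
Count = 3.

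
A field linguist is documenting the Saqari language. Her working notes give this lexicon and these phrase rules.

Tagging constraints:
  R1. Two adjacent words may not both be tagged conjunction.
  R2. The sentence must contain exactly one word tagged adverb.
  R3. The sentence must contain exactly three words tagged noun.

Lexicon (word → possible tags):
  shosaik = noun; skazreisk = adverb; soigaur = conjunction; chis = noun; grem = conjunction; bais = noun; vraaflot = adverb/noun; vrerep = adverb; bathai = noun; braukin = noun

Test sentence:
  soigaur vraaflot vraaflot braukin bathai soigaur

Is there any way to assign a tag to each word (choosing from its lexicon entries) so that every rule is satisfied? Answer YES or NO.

Candidates per position — 1:soigaur {conjunction}; 2:vraaflot {adverb,noun}; 3:vraaflot {adverb,noun}; 4:braukin {noun}; 5:bathai {noun}; 6:soigaur {conjunction}.
One satisfying assignment: conjunction adverb noun noun noun conjunction.
Rule-by-rule: rule 1 satisfied; rule 2 satisfied; rule 3 satisfied.

YES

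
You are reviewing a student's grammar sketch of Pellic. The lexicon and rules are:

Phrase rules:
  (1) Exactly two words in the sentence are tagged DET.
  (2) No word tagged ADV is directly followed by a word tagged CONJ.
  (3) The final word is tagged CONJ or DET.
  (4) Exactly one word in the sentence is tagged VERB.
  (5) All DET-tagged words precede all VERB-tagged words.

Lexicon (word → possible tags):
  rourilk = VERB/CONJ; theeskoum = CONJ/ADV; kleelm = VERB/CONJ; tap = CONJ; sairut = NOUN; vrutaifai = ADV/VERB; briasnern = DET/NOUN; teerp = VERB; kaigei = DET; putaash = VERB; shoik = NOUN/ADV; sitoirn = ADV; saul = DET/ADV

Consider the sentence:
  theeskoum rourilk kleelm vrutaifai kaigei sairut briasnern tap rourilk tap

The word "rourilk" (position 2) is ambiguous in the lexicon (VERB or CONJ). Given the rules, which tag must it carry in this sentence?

Candidates per position — 1:theeskoum {CONJ,ADV}; 2:rourilk {VERB,CONJ}; 3:kleelm {VERB,CONJ}; 4:vrutaifai {ADV,VERB}; 5:kaigei {DET}; 6:sairut {NOUN}; 7:briasnern {DET,NOUN}; 8:tap {CONJ}; 9:rourilk {VERB,CONJ}; 10:tap {CONJ}.
Position 2: VERB is ruled out by rule 5; that leaves CONJ.
Position 3: VERB is ruled out by rule 5; that leaves CONJ.
Position 4: VERB is ruled out by rule 5; that leaves ADV.
Position 7: NOUN is ruled out by rule 1; that leaves DET.
Position 9: CONJ is ruled out by rule 4; that leaves VERB.
Position 1: ADV is ruled out by rule 2; that leaves CONJ.
The only consistent sequence is: CONJ CONJ CONJ ADV DET NOUN DET CONJ VERB CONJ.
Verifying each rule — rule 1 satisfied; rule 2 satisfied; rule 3 satisfied; rule 4 satisfied; rule 5 satisfied.

CONJ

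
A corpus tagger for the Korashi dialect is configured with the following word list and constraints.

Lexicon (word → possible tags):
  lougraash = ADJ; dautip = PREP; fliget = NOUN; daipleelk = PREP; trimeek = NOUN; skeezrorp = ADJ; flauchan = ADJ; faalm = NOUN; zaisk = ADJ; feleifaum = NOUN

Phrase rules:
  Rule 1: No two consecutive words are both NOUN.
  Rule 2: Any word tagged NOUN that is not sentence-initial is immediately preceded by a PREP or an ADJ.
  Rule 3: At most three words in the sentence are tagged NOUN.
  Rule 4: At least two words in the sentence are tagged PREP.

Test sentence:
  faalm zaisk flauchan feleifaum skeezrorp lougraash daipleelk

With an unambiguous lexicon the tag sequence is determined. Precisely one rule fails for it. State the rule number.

4

Fixed tagging: NOUN ADJ ADJ NOUN ADJ ADJ PREP.
Applying the rules: R1 pass, R2 pass, R3 pass, R4 fail.
Only rule 4 fails.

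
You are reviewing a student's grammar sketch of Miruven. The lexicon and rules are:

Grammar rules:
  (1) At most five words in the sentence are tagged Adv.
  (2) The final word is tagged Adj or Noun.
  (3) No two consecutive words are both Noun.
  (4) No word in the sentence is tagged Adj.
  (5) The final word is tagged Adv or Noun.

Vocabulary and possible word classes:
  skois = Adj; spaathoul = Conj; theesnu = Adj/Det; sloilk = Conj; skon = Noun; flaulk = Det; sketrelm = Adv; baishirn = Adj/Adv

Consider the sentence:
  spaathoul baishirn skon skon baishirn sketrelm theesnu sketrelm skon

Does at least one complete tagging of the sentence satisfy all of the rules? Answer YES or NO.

Candidates per position — 1:spaathoul {Conj}; 2:baishirn {Adj,Adv}; 3:skon {Noun}; 4:skon {Noun}; 5:baishirn {Adj,Adv}; 6:sketrelm {Adv}; 7:theesnu {Adj,Det}; 8:sketrelm {Adv}; 9:skon {Noun}.
Rule 3 cannot be satisfied by any choice of tags from the lexicon.
So there is no consistent tagging.

NO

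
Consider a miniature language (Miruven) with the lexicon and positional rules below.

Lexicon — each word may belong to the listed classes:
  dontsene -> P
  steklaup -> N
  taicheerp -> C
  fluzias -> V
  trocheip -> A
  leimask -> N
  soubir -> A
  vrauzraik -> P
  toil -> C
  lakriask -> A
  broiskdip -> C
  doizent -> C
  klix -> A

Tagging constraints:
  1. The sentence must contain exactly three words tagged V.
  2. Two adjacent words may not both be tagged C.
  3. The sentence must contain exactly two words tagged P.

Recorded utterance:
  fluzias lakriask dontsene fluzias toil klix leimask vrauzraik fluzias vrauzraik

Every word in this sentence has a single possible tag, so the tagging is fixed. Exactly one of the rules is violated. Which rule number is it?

3

Fixed tagging: V A P V C A N P V P.
Applying the rules: R1 pass, R2 pass, R3 fail.
Only rule 3 fails.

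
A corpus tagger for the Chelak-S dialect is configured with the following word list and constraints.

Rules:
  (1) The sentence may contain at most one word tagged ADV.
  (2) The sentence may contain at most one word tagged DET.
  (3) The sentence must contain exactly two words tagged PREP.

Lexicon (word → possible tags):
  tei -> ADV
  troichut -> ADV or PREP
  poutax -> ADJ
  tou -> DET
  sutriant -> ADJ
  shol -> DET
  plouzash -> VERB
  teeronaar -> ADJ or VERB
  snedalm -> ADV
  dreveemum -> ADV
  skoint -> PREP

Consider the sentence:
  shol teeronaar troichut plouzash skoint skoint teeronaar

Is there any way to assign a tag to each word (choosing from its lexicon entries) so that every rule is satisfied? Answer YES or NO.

Candidates per position — 1:shol {DET}; 2:teeronaar {ADJ,VERB}; 3:troichut {ADV,PREP}; 4:plouzash {VERB}; 5:skoint {PREP}; 6:skoint {PREP}; 7:teeronaar {ADJ,VERB}.
One satisfying assignment: DET ADJ ADV VERB PREP PREP VERB.
Checking: rule 1 satisfied; rule 2 satisfied; rule 3 satisfied.

YES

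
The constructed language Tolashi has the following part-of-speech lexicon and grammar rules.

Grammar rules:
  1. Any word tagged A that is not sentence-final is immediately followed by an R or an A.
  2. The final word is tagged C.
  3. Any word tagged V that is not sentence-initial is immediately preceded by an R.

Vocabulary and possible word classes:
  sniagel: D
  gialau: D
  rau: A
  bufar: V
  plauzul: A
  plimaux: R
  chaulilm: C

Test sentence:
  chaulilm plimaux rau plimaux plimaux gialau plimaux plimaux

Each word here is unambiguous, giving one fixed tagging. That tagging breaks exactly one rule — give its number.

Fixed tagging: C R A R R D R R.
Applying the rules: R1 holds, R2 violated, R3 holds.
Only rule 2 fails.

2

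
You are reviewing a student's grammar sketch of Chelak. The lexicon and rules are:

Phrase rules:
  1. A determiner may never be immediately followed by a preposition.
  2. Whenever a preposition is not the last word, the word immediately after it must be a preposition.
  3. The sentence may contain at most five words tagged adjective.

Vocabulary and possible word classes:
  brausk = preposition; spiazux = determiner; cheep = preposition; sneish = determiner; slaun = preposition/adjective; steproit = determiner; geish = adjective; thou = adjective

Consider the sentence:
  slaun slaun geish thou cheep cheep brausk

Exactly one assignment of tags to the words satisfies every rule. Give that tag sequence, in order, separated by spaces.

Candidates per position — 1:slaun {preposition,adjective}; 2:slaun {preposition,adjective}; 3:geish {adjective}; 4:thou {adjective}; 5:cheep {preposition}; 6:cheep {preposition}; 7:brausk {preposition}.
Position 1: preposition is ruled out by rule 2; that leaves adjective.
Position 2: preposition is ruled out by rule 2; that leaves adjective.
So the tagging must be: adjective adjective adjective adjective preposition preposition preposition.
Rule-by-rule: rule 1 satisfied; rule 2 satisfied; rule 3 satisfied.

adjective adjective adjective adjective preposition preposition preposition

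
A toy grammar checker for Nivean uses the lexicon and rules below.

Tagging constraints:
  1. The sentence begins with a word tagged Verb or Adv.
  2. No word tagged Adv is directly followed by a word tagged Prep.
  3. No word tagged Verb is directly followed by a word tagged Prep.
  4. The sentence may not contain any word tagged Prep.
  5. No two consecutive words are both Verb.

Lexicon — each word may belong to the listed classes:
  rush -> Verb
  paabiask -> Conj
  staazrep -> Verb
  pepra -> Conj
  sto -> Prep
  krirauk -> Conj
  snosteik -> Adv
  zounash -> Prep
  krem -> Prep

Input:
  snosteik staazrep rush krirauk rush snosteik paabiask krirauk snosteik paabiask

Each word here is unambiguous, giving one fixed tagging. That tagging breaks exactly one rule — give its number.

5

Fixed tagging: Adv Verb Verb Conj Verb Adv Conj Conj Adv Conj.
Checking each rule: R1 pass, R2 pass, R3 pass, R4 pass, R5 fail.
Only rule 5 fails.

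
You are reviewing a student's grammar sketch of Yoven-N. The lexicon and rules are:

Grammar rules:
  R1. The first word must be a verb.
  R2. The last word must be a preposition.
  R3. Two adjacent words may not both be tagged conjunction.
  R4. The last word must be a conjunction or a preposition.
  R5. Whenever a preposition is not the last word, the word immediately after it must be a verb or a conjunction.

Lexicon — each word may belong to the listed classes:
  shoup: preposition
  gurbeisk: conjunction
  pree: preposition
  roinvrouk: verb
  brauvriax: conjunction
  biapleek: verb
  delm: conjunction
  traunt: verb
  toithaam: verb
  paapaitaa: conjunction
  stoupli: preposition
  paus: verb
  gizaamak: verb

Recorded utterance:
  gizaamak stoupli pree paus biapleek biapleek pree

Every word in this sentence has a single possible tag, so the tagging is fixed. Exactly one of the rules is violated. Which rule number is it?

5

Fixed tagging: verb preposition preposition verb verb verb preposition.
Applying the rules: R1 holds, R2 holds, R3 holds, R4 holds, R5 violated.
Only rule 5 fails.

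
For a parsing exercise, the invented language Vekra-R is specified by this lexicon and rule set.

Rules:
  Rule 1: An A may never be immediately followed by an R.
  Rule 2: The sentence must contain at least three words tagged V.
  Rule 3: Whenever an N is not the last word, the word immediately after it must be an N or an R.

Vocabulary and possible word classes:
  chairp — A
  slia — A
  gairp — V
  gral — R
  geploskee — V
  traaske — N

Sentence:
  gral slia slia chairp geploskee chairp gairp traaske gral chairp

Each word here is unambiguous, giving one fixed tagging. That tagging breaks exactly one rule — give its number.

2

Fixed tagging: R A A A V A V N R A.
Applying the rules: R1 holds, R2 violated, R3 holds.
Only rule 2 fails.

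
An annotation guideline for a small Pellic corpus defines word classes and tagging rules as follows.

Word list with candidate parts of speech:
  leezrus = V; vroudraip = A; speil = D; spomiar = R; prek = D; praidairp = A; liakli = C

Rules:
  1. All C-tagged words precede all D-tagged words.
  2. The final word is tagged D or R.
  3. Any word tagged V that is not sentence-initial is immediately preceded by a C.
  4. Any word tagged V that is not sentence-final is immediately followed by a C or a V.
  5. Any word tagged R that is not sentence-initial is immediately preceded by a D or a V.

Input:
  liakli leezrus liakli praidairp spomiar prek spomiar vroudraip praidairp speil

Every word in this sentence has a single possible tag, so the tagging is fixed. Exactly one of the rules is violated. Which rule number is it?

5

Fixed tagging: C V C A R D R A A D.
Rule check: R1 ✓, R2 ✓, R3 ✓, R4 ✓, R5 ✗.
Only rule 5 fails.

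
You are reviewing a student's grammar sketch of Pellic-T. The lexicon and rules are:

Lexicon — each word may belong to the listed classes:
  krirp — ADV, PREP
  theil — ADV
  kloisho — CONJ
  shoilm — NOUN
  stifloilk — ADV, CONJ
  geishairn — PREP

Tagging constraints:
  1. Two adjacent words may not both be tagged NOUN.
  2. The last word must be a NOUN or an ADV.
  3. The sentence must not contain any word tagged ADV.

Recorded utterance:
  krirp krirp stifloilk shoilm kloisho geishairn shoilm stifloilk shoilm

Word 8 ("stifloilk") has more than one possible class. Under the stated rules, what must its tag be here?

Candidates per position — 1:krirp {ADV,PREP}; 2:krirp {ADV,PREP}; 3:stifloilk {ADV,CONJ}; 4:shoilm {NOUN}; 5:kloisho {CONJ}; 6:geishairn {PREP}; 7:shoilm {NOUN}; 8:stifloilk {ADV,CONJ}; 9:shoilm {NOUN}.
Position 1: tagging it ADV would leave rule 3 unsatisfiable, so it must be PREP.
Position 2: tagging it ADV would leave rule 3 unsatisfiable, so it must be PREP.
Position 3: tagging it ADV would leave rule 3 unsatisfiable, so it must be CONJ.
Position 8: tagging it ADV would leave rule 3 unsatisfiable, so it must be CONJ.
The only consistent sequence is: PREP PREP CONJ NOUN CONJ PREP NOUN CONJ NOUN.
Verifying each rule — rule 1 ✓; rule 2 ✓; rule 3 ✓.

CONJ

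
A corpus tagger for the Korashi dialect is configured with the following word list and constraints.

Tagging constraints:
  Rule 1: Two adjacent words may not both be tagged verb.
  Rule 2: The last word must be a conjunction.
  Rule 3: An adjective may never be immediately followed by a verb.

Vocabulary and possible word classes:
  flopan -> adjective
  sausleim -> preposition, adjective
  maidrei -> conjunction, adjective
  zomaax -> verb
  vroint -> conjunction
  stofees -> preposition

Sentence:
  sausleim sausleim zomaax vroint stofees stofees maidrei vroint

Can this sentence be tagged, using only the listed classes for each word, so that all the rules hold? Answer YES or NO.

YES

Candidates per position — 1:sausleim {preposition,adjective}; 2:sausleim {preposition,adjective}; 3:zomaax {verb}; 4:vroint {conjunction}; 5:stofees {preposition}; 6:stofees {preposition}; 7:maidrei {conjunction,adjective}; 8:vroint {conjunction}.
One satisfying assignment: preposition preposition verb conjunction preposition preposition adjective conjunction.
Verifying each rule — rule 1 satisfied; rule 2 satisfied; rule 3 satisfied.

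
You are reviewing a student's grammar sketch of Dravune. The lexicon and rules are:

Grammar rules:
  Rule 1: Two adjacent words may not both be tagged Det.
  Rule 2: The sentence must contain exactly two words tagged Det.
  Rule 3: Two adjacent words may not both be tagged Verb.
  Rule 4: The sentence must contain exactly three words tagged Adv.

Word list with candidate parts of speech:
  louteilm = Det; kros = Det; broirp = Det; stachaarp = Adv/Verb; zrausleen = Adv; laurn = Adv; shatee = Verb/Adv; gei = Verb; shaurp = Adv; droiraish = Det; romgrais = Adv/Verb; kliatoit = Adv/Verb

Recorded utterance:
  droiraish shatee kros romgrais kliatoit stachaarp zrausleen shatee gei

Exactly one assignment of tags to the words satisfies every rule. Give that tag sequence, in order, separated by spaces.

Det Verb Det Verb Adv Verb Adv Adv Verb

Candidates per position — 1:droiraish {Det}; 2:shatee {Verb,Adv}; 3:kros {Det}; 4:romgrais {Adv,Verb}; 5:kliatoit {Adv,Verb}; 6:stachaarp {Adv,Verb}; 7:zrausleen {Adv}; 8:shatee {Verb,Adv}; 9:gei {Verb}.
Word 8 cannot be Verb — rule 3 would then fail for every completion. It is Adv.
The remaining ambiguous positions (2, 4, 5, 6) are resolved jointly — only one combination satisfies every rule.
The unique satisfying tagging is: Det Verb Det Verb Adv Verb Adv Adv Verb.
Verifying each rule — rule 1 ok; rule 2 ok; rule 3 ok; rule 4 ok.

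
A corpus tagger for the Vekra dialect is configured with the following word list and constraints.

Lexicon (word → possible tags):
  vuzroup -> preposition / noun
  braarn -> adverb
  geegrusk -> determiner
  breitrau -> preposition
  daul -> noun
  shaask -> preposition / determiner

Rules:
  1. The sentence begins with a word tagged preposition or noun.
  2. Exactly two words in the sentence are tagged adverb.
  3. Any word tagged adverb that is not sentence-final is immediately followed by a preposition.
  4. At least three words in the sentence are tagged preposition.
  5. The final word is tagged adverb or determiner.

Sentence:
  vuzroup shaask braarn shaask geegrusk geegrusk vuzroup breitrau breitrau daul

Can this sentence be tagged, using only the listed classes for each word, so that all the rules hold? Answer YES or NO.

Candidates per position — 1:vuzroup {preposition,noun}; 2:shaask {preposition,determiner}; 3:braarn {adverb}; 4:shaask {preposition,determiner}; 5:geegrusk {determiner}; 6:geegrusk {determiner}; 7:vuzroup {preposition,noun}; 8:breitrau {preposition}; 9:breitrau {preposition}; 10:daul {noun}.
Rule 2 cannot be satisfied by any choice of tags from the lexicon.
So there is no consistent tagging.

NO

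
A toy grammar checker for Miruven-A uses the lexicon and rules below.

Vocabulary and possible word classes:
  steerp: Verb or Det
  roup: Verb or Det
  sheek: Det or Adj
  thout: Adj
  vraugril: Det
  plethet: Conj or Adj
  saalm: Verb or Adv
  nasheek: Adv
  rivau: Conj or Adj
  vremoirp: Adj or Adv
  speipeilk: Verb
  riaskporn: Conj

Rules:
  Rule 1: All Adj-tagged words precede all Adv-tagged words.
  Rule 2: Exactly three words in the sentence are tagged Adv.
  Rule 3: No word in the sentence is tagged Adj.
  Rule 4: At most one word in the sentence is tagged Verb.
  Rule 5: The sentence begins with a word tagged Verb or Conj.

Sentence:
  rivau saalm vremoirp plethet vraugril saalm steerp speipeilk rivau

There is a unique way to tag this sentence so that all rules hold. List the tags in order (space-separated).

Conj Adv Adv Conj Det Adv Det Verb Conj

Candidates per position — 1:rivau {Conj,Adj}; 2:saalm {Verb,Adv}; 3:vremoirp {Adj,Adv}; 4:plethet {Conj,Adj}; 5:vraugril {Det}; 6:saalm {Verb,Adv}; 7:steerp {Verb,Det}; 8:speipeilk {Verb}; 9:rivau {Conj,Adj}.
At position 1, choosing Adj makes rule 3 impossible to satisfy; hence Conj.
At position 2, choosing Verb makes rule 2 impossible to satisfy; hence Adv.
At position 3, choosing Adj makes rule 1 impossible to satisfy; hence Adv.
At position 4, choosing Adj makes rule 1 impossible to satisfy; hence Conj.
At position 6, choosing Verb makes rule 2 impossible to satisfy; hence Adv.
At position 7, choosing Verb makes rule 4 impossible to satisfy; hence Det.
At position 9, choosing Adj makes rule 1 impossible to satisfy; hence Conj.
The unique satisfying tagging is: Conj Adv Adv Conj Det Adv Det Verb Conj.
Checking: rule 1 satisfied; rule 2 satisfied; rule 3 satisfied; rule 4 satisfied; rule 5 satisfied.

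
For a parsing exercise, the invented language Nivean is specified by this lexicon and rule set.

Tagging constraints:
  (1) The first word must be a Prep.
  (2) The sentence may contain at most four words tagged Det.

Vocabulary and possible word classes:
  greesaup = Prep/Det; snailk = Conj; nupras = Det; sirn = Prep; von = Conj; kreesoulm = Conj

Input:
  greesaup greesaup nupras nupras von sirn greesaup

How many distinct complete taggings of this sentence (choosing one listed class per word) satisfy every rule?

Candidates per position — 1:greesaup {Prep,Det}; 2:greesaup {Prep,Det}; 3:nupras {Det}; 4:nupras {Det}; 5:von {Conj}; 6:sirn {Prep}; 7:greesaup {Prep,Det}.
There are 8 candidate sequences in total.
The sequences that satisfy every rule: Prep Prep Det Det Conj Prep Prep; Prep Prep Det Det Conj Prep Det; Prep Det Det Det Conj Prep Prep; Prep Det Det Det Conj Prep Det.
Count = 4.

4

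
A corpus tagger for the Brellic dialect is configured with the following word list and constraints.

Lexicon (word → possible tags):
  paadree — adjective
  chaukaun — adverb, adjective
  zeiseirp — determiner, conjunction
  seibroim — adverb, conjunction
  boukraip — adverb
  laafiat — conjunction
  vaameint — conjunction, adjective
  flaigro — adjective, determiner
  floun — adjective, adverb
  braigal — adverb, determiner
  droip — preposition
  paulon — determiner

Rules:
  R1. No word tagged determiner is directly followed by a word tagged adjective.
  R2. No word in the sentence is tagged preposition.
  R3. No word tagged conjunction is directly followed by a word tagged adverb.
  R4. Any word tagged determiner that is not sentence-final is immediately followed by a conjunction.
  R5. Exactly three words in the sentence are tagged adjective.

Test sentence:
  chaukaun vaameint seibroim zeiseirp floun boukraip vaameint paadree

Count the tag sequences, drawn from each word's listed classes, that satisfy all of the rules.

Candidates per position — 1:chaukaun {adverb,adjective}; 2:vaameint {conjunction,adjective}; 3:seibroim {adverb,conjunction}; 4:zeiseirp {determiner,conjunction}; 5:floun {adjective,adverb}; 6:boukraip {adverb}; 7:vaameint {conjunction,adjective}; 8:paadree {adjective}.
There are 64 candidate sequences in total.
The sequences that satisfy every rule: adverb conjunction conjunction conjunction adjective adverb adjective adjective; adverb adjective adverb conjunction adjective adverb conjunction adjective; adverb adjective conjunction conjunction adjective adverb conjunction adjective; adjective conjunction conjunction conjunction adjective adverb conjunction adjective.
Count = 4.

4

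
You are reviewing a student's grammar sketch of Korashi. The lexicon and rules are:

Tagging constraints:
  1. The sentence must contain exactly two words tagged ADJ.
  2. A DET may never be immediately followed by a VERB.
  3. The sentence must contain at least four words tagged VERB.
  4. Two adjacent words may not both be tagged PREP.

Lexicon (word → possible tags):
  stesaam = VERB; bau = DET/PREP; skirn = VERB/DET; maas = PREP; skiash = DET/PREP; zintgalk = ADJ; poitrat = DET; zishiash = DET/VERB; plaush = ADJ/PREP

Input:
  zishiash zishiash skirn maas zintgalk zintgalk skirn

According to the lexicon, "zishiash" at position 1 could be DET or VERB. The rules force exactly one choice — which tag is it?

Candidates per position — 1:zishiash {DET,VERB}; 2:zishiash {DET,VERB}; 3:skirn {VERB,DET}; 4:maas {PREP}; 5:zintgalk {ADJ}; 6:zintgalk {ADJ}; 7:skirn {VERB,DET}.
Position 1: DET is ruled out by rule 3; that leaves VERB.
Position 2: DET is ruled out by rule 3; that leaves VERB.
Position 3: DET is ruled out by rule 3; that leaves VERB.
Position 7: DET is ruled out by rule 3; that leaves VERB.
The only consistent sequence is: VERB VERB VERB PREP ADJ ADJ VERB.
Checking: rule 1 satisfied; rule 2 satisfied; rule 3 satisfied; rule 4 satisfied.

VERB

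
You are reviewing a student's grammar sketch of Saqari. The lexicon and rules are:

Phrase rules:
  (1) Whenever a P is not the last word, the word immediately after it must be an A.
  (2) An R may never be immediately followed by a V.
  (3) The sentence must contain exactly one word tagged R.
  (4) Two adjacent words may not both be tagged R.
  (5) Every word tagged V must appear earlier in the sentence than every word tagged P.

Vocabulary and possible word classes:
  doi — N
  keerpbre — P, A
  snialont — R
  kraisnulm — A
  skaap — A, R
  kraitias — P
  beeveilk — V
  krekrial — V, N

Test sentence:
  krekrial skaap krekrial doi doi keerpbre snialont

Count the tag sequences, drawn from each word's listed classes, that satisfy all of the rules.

4

Candidates per position — 1:krekrial {V,N}; 2:skaap {A,R}; 3:krekrial {V,N}; 4:doi {N}; 5:doi {N}; 6:keerpbre {P,A}; 7:snialont {R}.
There are 16 candidate sequences in total.
The sequences that satisfy every rule: V A V N N A R; V A N N N A R; N A V N N A R; N A N N N A R.
Count = 4.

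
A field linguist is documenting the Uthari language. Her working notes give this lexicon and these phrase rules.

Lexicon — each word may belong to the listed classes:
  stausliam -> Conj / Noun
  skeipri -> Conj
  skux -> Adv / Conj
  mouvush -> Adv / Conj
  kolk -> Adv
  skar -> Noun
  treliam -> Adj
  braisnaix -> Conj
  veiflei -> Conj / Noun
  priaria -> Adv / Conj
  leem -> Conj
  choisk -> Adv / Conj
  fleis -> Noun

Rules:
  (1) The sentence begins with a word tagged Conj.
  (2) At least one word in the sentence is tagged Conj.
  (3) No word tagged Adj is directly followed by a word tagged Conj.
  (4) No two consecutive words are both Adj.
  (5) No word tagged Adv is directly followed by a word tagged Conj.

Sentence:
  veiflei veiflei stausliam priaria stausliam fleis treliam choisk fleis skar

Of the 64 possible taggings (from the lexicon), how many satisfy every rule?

12

Candidates per position — 1:veiflei {Conj,Noun}; 2:veiflei {Conj,Noun}; 3:stausliam {Conj,Noun}; 4:priaria {Adv,Conj}; 5:stausliam {Conj,Noun}; 6:fleis {Noun}; 7:treliam {Adj}; 8:choisk {Adv,Conj}; 9:fleis {Noun}; 10:skar {Noun}.
There are 64 candidate sequences in total.
Checking each against the rules leaves 12 sequences.
Count = 12.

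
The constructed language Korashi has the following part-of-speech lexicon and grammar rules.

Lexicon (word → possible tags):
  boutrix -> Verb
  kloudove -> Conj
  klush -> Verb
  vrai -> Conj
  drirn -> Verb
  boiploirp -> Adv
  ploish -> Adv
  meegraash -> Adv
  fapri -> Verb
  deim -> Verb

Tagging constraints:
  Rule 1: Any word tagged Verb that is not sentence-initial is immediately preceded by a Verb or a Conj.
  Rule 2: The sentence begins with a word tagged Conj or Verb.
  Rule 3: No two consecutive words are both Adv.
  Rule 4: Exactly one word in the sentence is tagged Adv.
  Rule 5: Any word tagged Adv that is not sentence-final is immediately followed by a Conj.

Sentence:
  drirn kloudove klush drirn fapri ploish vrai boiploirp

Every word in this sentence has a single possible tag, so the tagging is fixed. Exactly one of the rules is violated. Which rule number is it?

Fixed tagging: Verb Conj Verb Verb Verb Adv Conj Adv.
Rule check: R1 holds, R2 holds, R3 holds, R4 violated, R5 holds.
Only rule 4 fails.

4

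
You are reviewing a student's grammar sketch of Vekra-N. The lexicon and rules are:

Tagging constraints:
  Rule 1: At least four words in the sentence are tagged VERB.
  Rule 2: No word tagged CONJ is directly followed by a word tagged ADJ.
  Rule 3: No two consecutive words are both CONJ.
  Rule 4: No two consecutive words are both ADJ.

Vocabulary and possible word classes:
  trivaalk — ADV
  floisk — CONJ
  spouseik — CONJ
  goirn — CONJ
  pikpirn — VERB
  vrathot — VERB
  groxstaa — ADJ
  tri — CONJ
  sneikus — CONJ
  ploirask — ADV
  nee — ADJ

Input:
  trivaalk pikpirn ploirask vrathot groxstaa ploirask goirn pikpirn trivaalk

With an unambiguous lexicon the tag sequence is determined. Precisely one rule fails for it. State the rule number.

Fixed tagging: ADV VERB ADV VERB ADJ ADV CONJ VERB ADV.
Rule check: R1 violated, R2 holds, R3 holds, R4 holds.
Only rule 1 fails.

1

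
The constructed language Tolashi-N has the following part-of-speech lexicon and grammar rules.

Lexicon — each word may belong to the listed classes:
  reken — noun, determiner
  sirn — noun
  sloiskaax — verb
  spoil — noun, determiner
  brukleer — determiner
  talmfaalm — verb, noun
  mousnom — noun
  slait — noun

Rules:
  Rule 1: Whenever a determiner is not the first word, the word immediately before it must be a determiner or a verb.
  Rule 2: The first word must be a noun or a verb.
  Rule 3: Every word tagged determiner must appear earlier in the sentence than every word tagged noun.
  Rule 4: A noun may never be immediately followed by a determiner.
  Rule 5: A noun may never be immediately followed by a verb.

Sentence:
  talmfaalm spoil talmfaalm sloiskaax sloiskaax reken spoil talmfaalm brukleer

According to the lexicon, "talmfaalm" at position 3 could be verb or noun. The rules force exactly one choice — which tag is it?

Candidates per position — 1:talmfaalm {verb,noun}; 2:spoil {noun,determiner}; 3:talmfaalm {verb,noun}; 4:sloiskaax {verb}; 5:sloiskaax {verb}; 6:reken {noun,determiner}; 7:spoil {noun,determiner}; 8:talmfaalm {verb,noun}; 9:brukleer {determiner}.
At position 1, choosing noun makes rule 3 impossible to satisfy; hence verb.
At position 2, choosing noun makes rule 3 impossible to satisfy; hence determiner.
At position 3, choosing noun makes rule 3 impossible to satisfy; hence verb.
At position 6, choosing noun makes rule 3 impossible to satisfy; hence determiner.
At position 7, choosing noun makes rule 3 impossible to satisfy; hence determiner.
At position 8, choosing noun makes rule 1 impossible to satisfy; hence verb.
So the tagging must be: verb determiner verb verb verb determiner determiner verb determiner.
Check: rule 1 satisfied; rule 2 satisfied; rule 3 satisfied; rule 4 satisfied; rule 5 satisfied.

verb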